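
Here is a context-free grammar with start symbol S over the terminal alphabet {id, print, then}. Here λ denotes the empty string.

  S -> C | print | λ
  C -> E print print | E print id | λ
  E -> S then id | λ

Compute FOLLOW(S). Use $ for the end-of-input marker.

{$, then}

FIRST(S): from S->C we get {λ, print, then}; from S->print we get {print}; from S->λ we get {λ}. So FIRST(S) = {λ, print, then}.
FIRST(E): from E->S then id we get {print, then}; from E->λ we get {λ}. So FIRST(E) = {λ, print, then}.
FIRST(C): from C->E print print we get {print, then}; from C->E print id we get {print, then}; from C->λ we get {λ}. So FIRST(C) = {λ, print, then}.
FOLLOW(S) includes $ since S is the start symbol.
FOLLOW(S): in E->S then id, S is followed by then id with FIRST {then}. Thus FOLLOW(S) = {$, then}.
FOLLOW(C): in S->C, the suffix after C is empty, so FOLLOW(C) ⊇ FOLLOW(S) = {$, then}. Thus FOLLOW(C) = {$, then}.
FOLLOW(E): in C->E print print, E is followed by print print with FIRST {print}; in C->E print id, E is followed by print id with FIRST {print}. Thus FOLLOW(E) = {print}.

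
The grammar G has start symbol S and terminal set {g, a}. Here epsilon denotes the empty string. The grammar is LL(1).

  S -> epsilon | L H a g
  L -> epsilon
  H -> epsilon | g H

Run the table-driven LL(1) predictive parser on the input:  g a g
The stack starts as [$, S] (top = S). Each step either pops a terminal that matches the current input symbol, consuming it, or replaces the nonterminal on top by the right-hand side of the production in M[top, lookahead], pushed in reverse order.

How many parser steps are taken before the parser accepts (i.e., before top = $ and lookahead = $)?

7

step 1: stack=$ S  input=g a g $  — expand S -> L H a g
step 2: stack=$ g a H L  input=g a g $  — expand L -> epsilon
step 3: stack=$ g a H  input=g a g $  — expand H -> g H
step 4: stack=$ g a H g  input=g a g $  — match g
step 5: stack=$ g a H  input=a g $  — expand H -> epsilon
step 6: stack=$ g a  input=a g $  — match a
step 7: stack=$ g  input=g $  — match g
Accept reached after 7 steps.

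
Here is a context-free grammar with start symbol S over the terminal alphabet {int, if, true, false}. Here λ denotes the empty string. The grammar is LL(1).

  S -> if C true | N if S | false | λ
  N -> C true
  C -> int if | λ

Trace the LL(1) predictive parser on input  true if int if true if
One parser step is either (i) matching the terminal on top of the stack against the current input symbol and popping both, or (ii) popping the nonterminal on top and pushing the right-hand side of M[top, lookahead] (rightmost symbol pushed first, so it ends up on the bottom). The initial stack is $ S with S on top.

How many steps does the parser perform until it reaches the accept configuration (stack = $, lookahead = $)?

13

step 1: stack=$ S  input=true if int if true if $  — expand S -> N if S
step 2: stack=$ S if N  input=true if int if true if $  — expand N -> C true
step 3: stack=$ S if true C  input=true if int if true if $  — expand C -> λ
step 4: stack=$ S if true  input=true if int if true if $  — match true
step 5: stack=$ S if  input=if int if true if $  — match if
step 6: stack=$ S  input=int if true if $  — expand S -> N if S
step 7: stack=$ S if N  input=int if true if $  — expand N -> C true
step 8: stack=$ S if true C  input=int if true if $  — expand C -> int if
step 9: stack=$ S if true if int  input=int if true if $  — match int
step 10: stack=$ S if true if  input=if true if $  — match if
step 11: stack=$ S if true  input=true if $  — match true
step 12: stack=$ S if  input=if $  — match if
step 13: stack=$ S  input=$  — expand S -> λ
Accept reached after 13 steps.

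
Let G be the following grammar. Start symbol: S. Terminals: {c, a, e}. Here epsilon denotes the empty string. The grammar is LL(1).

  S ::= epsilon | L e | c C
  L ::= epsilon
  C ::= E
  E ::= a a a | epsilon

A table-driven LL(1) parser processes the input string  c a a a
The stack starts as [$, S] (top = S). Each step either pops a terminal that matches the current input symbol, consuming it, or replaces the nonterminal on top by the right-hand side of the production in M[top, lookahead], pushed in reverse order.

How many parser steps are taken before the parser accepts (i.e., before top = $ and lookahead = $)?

step 1: stack=$ S  input=c a a a $  — expand S ::= c C
step 2: stack=$ C c  input=c a a a $  — match c
step 3: stack=$ C  input=a a a $  — expand C ::= E
step 4: stack=$ E  input=a a a $  — expand E ::= a a a
step 5: stack=$ a a a  input=a a a $  — match a
step 6: stack=$ a a  input=a a $  — match a
step 7: stack=$ a  input=a $  — match a
Accept reached after 7 steps.

7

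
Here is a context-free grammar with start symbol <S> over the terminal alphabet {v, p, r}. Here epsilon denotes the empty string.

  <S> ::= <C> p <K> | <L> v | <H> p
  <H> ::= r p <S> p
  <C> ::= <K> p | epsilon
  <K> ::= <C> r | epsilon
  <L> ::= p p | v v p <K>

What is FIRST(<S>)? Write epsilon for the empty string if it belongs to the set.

FIRST(<H>): from <H>::=r p <S> p we get {r}. So FIRST(<H>) = {r}.
FIRST(<L>): from <L>::=p p we get {p}; from <L>::=v v p <K> we get {v}. So FIRST(<L>) = {p, v}.
FIRST(<S>): from <S>::=<C> p <K> we get {p, r}; from <S>::=<L> v we get {p, v}; from <S>::=<H> p we get {r}. So FIRST(<S>) = {p, r, v}.
FIRST(<C>): from <C>::=<K> p we get {p, r}; from <C>::=epsilon we get {epsilon}. So FIRST(<C>) = {epsilon, p, r}.
FIRST(<K>): from <K>::=<C> r we get {p, r}; from <K>::=epsilon we get {epsilon}. So FIRST(<K>) = {epsilon, p, r}.

{p, r, v}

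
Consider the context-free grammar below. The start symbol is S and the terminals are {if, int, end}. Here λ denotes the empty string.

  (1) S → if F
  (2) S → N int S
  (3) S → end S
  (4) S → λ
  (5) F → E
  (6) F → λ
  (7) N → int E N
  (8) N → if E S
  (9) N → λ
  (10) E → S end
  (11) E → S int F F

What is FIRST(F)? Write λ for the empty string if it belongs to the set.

FIRST(N): from N→int E N we get {int}; from N→if E S we get {if}; from N→λ we get {λ}. So FIRST(N) = {λ, if, int}.
FIRST(S): from S→if F we get {if}; from S→N int S we get {if, int}; from S→end S we get {end}; from S→λ we get {λ}. So FIRST(S) = {λ, end, if, int}.
FIRST(E): from E→S end we get {end, if, int}; from E→S int F F we get {end, if, int}. So FIRST(E) = {end, if, int}.
FIRST(F): from F→E we get {end, if, int}; from F→λ we get {λ}. So FIRST(F) = {λ, end, if, int}.

{λ, end, if, int}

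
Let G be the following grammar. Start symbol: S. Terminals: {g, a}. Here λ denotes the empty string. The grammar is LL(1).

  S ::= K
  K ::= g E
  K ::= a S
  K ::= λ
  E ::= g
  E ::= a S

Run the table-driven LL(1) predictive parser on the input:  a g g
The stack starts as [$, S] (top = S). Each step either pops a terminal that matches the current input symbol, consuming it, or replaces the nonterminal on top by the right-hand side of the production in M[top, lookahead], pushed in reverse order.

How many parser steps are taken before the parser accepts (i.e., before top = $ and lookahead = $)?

step 1: stack=$ S  input=a g g $  — expand S ::= K
step 2: stack=$ K  input=a g g $  — expand K ::= a S
step 3: stack=$ S a  input=a g g $  — match a
step 4: stack=$ S  input=g g $  — expand S ::= K
step 5: stack=$ K  input=g g $  — expand K ::= g E
step 6: stack=$ E g  input=g g $  — match g
step 7: stack=$ E  input=g $  — expand E ::= g
step 8: stack=$ g  input=g $  — match g
Accept reached after 8 steps.

8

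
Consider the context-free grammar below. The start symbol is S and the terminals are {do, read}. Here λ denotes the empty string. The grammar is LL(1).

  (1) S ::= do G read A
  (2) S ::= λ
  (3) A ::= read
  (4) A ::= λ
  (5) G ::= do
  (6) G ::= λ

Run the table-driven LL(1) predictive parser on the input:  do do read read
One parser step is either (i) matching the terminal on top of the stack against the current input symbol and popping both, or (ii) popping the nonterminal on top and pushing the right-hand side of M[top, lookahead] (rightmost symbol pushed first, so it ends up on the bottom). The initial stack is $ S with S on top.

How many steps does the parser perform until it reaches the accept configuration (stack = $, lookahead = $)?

7

step 1: stack=$ S  input=do do read read $  — expand S ::= do G read A
step 2: stack=$ A read G do  input=do do read read $  — match do
step 3: stack=$ A read G  input=do read read $  — expand G ::= do
step 4: stack=$ A read do  input=do read read $  — match do
step 5: stack=$ A read  input=read read $  — match read
step 6: stack=$ A  input=read $  — expand A ::= read
step 7: stack=$ read  input=read $  — match read
Accept reached after 7 steps.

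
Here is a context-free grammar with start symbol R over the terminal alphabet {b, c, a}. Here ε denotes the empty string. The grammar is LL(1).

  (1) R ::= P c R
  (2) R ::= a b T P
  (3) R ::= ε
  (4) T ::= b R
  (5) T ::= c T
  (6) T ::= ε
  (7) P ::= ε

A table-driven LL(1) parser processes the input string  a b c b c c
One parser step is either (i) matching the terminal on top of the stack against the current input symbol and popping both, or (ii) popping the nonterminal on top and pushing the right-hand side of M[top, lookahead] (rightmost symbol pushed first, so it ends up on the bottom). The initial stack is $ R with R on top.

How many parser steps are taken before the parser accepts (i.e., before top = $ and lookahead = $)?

15

step 1: stack=$ R  input=a b c b c c $  — expand R ::= a b T P
step 2: stack=$ P T b a  input=a b c b c c $  — match a
step 3: stack=$ P T b  input=b c b c c $  — match b
step 4: stack=$ P T  input=c b c c $  — expand T ::= c T
step 5: stack=$ P T c  input=c b c c $  — match c
step 6: stack=$ P T  input=b c c $  — expand T ::= b R
step 7: stack=$ P R b  input=b c c $  — match b
step 8: stack=$ P R  input=c c $  — expand R ::= P c R
step 9: stack=$ P R c P  input=c c $  — expand P ::= ε
step 10: stack=$ P R c  input=c c $  — match c
step 11: stack=$ P R  input=c $  — expand R ::= P c R
step 12: stack=$ P R c P  input=c $  — expand P ::= ε
step 13: stack=$ P R c  input=c $  — match c
step 14: stack=$ P R  input=$  — expand R ::= ε
step 15: stack=$ P  input=$  — expand P ::= ε
Accept reached after 15 steps.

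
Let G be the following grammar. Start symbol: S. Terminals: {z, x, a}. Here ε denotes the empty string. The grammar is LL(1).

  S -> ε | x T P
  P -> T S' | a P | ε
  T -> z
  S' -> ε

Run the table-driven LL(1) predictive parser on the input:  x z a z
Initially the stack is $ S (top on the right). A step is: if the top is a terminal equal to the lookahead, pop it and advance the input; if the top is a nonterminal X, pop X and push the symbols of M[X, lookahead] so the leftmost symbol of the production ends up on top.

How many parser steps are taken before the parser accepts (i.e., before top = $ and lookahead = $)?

10

step 1: stack=$ S  input=x z a z $  — expand S -> x T P
step 2: stack=$ P T x  input=x z a z $  — match x
step 3: stack=$ P T  input=z a z $  — expand T -> z
step 4: stack=$ P z  input=z a z $  — match z
step 5: stack=$ P  input=a z $  — expand P -> a P
step 6: stack=$ P a  input=a z $  — match a
step 7: stack=$ P  input=z $  — expand P -> T S'
step 8: stack=$ S' T  input=z $  — expand T -> z
step 9: stack=$ S' z  input=z $  — match z
step 10: stack=$ S'  input=$  — expand S' -> ε
Accept reached after 10 steps.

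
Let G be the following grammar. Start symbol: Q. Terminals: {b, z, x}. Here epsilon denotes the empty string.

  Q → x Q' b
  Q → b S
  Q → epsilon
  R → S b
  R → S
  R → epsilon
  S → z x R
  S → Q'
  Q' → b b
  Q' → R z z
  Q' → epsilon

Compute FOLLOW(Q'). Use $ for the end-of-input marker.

{$, b, z}

FIRST(Q) = {epsilon, b, x}
FIRST(R) = {epsilon, b, z}  (via S b, S)
FIRST(Q') = {epsilon, b, z}  (via R z z)
FIRST(S) = {epsilon, b, z}  (via Q')
FOLLOW(Q) includes $ since Q is the start symbol.
FOLLOW(Q): Q appears on no right-hand side. Thus FOLLOW(Q) = {$}.
FOLLOW(R): in S→z x R, the suffix after R is empty, so FOLLOW(R) ⊇ FOLLOW(S) = {$, b, z}; in Q'→R z z, R is followed by z z with FIRST {z}. Thus FOLLOW(R) = {$, b, z}.
FOLLOW(S): in Q→b S, the suffix after S is empty, so FOLLOW(S) ⊇ FOLLOW(Q) = {$}; in R→S b, S is followed by b with FIRST {b}; in R→S, the suffix after S is empty, so FOLLOW(S) ⊇ FOLLOW(R) = {$, b, z}. Thus FOLLOW(S) = {$, b, z}.
FOLLOW(Q'): in Q→x Q' b, Q' is followed by b with FIRST {b}; in S→Q', the suffix after Q' is empty, so FOLLOW(Q') ⊇ FOLLOW(S) = {$, b, z}. Thus FOLLOW(Q') = {$, b, z}.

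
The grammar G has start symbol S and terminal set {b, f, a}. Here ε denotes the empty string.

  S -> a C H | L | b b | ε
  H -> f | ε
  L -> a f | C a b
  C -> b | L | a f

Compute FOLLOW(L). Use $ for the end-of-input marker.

FIRST(H): from H->f we get {f}; from H->ε we get {ε}. So FIRST(H) = {ε, f}.
FIRST(S): from S->a C H we get {a}; from S->L we get {a, b}; from S->b b we get {b}; from S->ε we get {ε}. So FIRST(S) = {ε, a, b}.
FIRST(L): from L->a f we get {a}; from L->C a b we get {a, b}. So FIRST(L) = {a, b}.
FIRST(C): from C->b we get {b}; from C->L we get {a, b}; from C->a f we get {a}. So FIRST(C) = {a, b}.
FOLLOW(S) includes $ since S is the start symbol.
FOLLOW(S): S appears on no right-hand side. Thus FOLLOW(S) = {$}.
FOLLOW(H): in S->a C H, the suffix after H is empty, so FOLLOW(H) ⊇ FOLLOW(S) = {$}. Thus FOLLOW(H) = {$}.
FOLLOW(C): in S->a C H, C is followed by H with FIRST {ε, f}; in S->a C H, the suffix after C is nullable, so FOLLOW(C) ⊇ FOLLOW(S) = {$}; in L->C a b, C is followed by a b with FIRST {a}. Thus FOLLOW(C) = {$, a, f}.
FOLLOW(L): in S->L, the suffix after L is empty, so FOLLOW(L) ⊇ FOLLOW(S) = {$}; in C->L, the suffix after L is empty, so FOLLOW(L) ⊇ FOLLOW(C) = {$, a, f}. Thus FOLLOW(L) = {$, a, f}.

{$, a, f}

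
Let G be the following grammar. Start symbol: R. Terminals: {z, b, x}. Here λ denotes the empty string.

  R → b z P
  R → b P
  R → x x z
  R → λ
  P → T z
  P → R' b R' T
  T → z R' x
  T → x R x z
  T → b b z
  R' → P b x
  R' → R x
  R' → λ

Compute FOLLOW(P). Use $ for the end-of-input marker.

{$, b, x}

FIRST(R): from R→b z P we get {b}; from R→b P we get {b}; from R→x x z we get {x}; from R→λ we get {λ}. So FIRST(R) = {λ, b, x}.
FIRST(T): from T→z R' x we get {z}; from T→x R x z we get {x}; from T→b b z we get {b}. So FIRST(T) = {b, x, z}.
FIRST(P): from P→T z we get {b, x, z}; from P→R' b R' T we get {b, x, z}. So FIRST(P) = {b, x, z}.
FIRST(R'): from R'→P b x we get {b, x, z}; from R'→R x we get {b, x}; from R'→λ we get {λ}. So FIRST(R') = {λ, b, x, z}.
FOLLOW(R) includes $ since R is the start symbol.
FOLLOW(R): in T→x R x z, R is followed by x z with FIRST {x}; in R'→R x, R is followed by x with FIRST {x}. Thus FOLLOW(R) = {$, x}.
FOLLOW(P): in R→b z P, the suffix after P is empty, so FOLLOW(P) ⊇ FOLLOW(R) = {$, x}; in R→b P, the suffix after P is empty, so FOLLOW(P) ⊇ FOLLOW(R) = {$, x}; in R'→P b x, P is followed by b x with FIRST {b}. Thus FOLLOW(P) = {$, b, x}.
FOLLOW(T): in P→T z, T is followed by z with FIRST {z}; in P→R' b R' T, the suffix after T is empty, so FOLLOW(T) ⊇ FOLLOW(P) = {$, b, x}. Thus FOLLOW(T) = {$, b, x, z}.
FOLLOW(R'): in P→R' b R' T (occurrence 1), R' is followed by b R' T with FIRST {b}; in P→R' b R' T (occurrence 2), R' is followed by T with FIRST {b, x, z}; in T→z R' x, R' is followed by x with FIRST {x}. Thus FOLLOW(R') = {b, x, z}.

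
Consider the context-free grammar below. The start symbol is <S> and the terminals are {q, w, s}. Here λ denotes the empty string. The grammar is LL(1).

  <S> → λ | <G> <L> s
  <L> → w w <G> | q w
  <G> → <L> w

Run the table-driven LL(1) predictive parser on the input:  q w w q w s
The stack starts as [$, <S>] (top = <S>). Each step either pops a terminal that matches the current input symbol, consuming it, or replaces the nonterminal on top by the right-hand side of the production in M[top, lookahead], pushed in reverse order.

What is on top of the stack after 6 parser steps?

<L>

step 1: stack=$ <S>  input=q w w q w s $  — expand <S> → <G> <L> s
step 2: stack=$ s <L> <G>  input=q w w q w s $  — expand <G> → <L> w
step 3: stack=$ s <L> w <L>  input=q w w q w s $  — expand <L> → q w
step 4: stack=$ s <L> w w q  input=q w w q w s $  — match q
step 5: stack=$ s <L> w w  input=w w q w s $  — match w
step 6: stack=$ s <L> w  input=w q w s $  — match w
Stack after step 6: $ s <L> (top = <L>).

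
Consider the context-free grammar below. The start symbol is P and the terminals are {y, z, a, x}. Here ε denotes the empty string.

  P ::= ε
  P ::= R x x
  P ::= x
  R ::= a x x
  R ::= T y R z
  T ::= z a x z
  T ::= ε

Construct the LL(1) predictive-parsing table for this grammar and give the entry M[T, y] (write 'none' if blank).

FIRST(T) = {ε, z}
FIRST(R) = {a, y, z}  (via T y R z)
FIRST(P) = {ε, a, x, y, z}  (via R x x)
FOLLOW(P) includes $ since P is the start symbol.
FOLLOW(T): in R::=T y R z, T is followed by y R z with FIRST {y}. Thus FOLLOW(T) = {y}.
For T ::= z a x z: FIRST(z a x z) = {z}, so it goes in M[T, t] for t ∈ {z}.
For T ::= ε: FIRST(ε) = {ε}, so it goes in M[T, t] for t ∈ {}; since ε ∈ FIRST, also for every t ∈ FOLLOW(T) = {y}.

T ::= ε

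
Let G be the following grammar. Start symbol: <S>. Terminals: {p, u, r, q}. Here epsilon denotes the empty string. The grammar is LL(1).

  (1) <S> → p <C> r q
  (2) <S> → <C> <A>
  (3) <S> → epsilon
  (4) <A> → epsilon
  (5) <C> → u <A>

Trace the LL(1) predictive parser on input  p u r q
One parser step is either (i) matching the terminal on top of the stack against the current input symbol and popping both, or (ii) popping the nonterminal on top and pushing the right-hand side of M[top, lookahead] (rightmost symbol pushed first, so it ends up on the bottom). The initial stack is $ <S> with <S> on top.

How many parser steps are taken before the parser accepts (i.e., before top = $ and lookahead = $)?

     Stack        Input      Action
  1  $ <S>        p u r q $  expand <S> → p <C> r q
  2  $ q r <C> p  p u r q $  match p
  3  $ q r <C>    u r q $    expand <C> → u <A>
  4  $ q r <A> u  u r q $    match u
  5  $ q r <A>    r q $      expand <A> → epsilon
  6  $ q r        r q $      match r
  7  $ q          q $        match q
Accept reached after 7 steps.

7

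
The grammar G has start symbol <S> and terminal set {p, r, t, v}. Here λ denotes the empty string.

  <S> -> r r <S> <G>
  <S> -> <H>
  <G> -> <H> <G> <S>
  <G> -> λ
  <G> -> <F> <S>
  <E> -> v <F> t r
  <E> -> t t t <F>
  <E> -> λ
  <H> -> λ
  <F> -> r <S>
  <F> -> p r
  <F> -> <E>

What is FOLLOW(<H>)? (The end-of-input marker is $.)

FIRST(<E>): from <E>->v <F> t r we get {v}; from <E>->t t t <F> we get {t}; from <E>->λ we get {λ}. So FIRST(<E>) = {λ, t, v}.
FIRST(<H>): from <H>->λ we get {λ}. So FIRST(<H>) = {λ}.
FIRST(<S>): from <S>->r r <S> <G> we get {r}; from <S>-><H> we get {λ}. So FIRST(<S>) = {λ, r}.
FIRST(<F>): from <F>->r <S> we get {r}; from <F>->p r we get {p}; from <F>-><E> we get {λ, t, v}. So FIRST(<F>) = {λ, p, r, t, v}.
FIRST(<G>): from <G>-><H> <G> <S> we get {λ, p, r, t, v}; from <G>->λ we get {λ}; from <G>-><F> <S> we get {λ, p, r, t, v}. So FIRST(<G>) = {λ, p, r, t, v}.
FOLLOW(<S>) includes $ since <S> is the start symbol.
FOLLOW(<S>): in <S>->r r <S> <G>, <S> is followed by <G> with FIRST {λ, p, r, t, v}; in <S>->r r <S> <G>, the suffix after <S> is nullable (adds nothing new); in <G>-><H> <G> <S>, the suffix after <S> is empty, so FOLLOW(<S>) ⊇ FOLLOW(<G>) = {$, p, r, t, v}; in <G>-><F> <S>, the suffix after <S> is empty, so FOLLOW(<S>) ⊇ FOLLOW(<G>) = {$, p, r, t, v}; in <F>->r <S>, the suffix after <S> is empty, so FOLLOW(<S>) ⊇ FOLLOW(<F>) = {$, p, r, t, v}. Thus FOLLOW(<S>) = {$, p, r, t, v}.
FOLLOW(<G>): in <S>->r r <S> <G>, the suffix after <G> is empty, so FOLLOW(<G>) ⊇ FOLLOW(<S>) = {$, p, r, t, v}; in <G>-><H> <G> <S>, <G> is followed by <S> with FIRST {λ, r}; in <G>-><H> <G> <S>, the suffix after <G> is nullable (adds nothing new). Thus FOLLOW(<G>) = {$, p, r, t, v}.
FOLLOW(<H>): in <S>-><H>, the suffix after <H> is empty, so FOLLOW(<H>) ⊇ FOLLOW(<S>) = {$, p, r, t, v}; in <G>-><H> <G> <S>, <H> is followed by <G> <S> with FIRST {λ, p, r, t, v}; in <G>-><H> <G> <S>, the suffix after <H> is nullable, so FOLLOW(<H>) ⊇ FOLLOW(<G>) = {$, p, r, t, v}. Thus FOLLOW(<H>) = {$, p, r, t, v}.
FOLLOW(<E>): in <F>-><E>, the suffix after <E> is empty, so FOLLOW(<E>) ⊇ FOLLOW(<F>) = {$, p, r, t, v}. Thus FOLLOW(<E>) = {$, p, r, t, v}.
FOLLOW(<F>): in <G>-><F> <S>, <F> is followed by <S> with FIRST {λ, r}; in <G>-><F> <S>, the suffix after <F> is nullable, so FOLLOW(<F>) ⊇ FOLLOW(<G>) = {$, p, r, t, v}; in <E>->v <F> t r, <F> is followed by t r with FIRST {t}; in <E>->t t t <F>, the suffix after <F> is empty, so FOLLOW(<F>) ⊇ FOLLOW(<E>) = {$, p, r, t, v}. Thus FOLLOW(<F>) = {$, p, r, t, v}.

{$, p, r, t, v}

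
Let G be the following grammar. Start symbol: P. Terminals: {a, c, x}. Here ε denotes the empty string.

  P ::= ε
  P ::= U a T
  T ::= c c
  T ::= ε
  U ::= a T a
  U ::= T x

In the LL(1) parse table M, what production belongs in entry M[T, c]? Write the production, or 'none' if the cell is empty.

T ::= c c

FIRST(T): from T::=c c we get {c}; from T::=ε we get {ε}. So FIRST(T) = {ε, c}.
FIRST(U): from U::=a T a we get {a}; from U::=T x we get {c, x}. So FIRST(U) = {a, c, x}.
FIRST(P): from P::=ε we get {ε}; from P::=U a T we get {a, c, x}. So FIRST(P) = {ε, a, c, x}.
FOLLOW(P) includes $ since P is the start symbol.
FOLLOW(P): P appears on no right-hand side. Thus FOLLOW(P) = {$}.
FOLLOW(T): in P::=U a T, the suffix after T is empty, so FOLLOW(T) ⊇ FOLLOW(P) = {$}; in U::=a T a, T is followed by a with FIRST {a}; in U::=T x, T is followed by x with FIRST {x}. Thus FOLLOW(T) = {$, a, x}.
For T ::= c c: FIRST(c c) = {c}, so it goes in M[T, t] for t ∈ {c}.
For T ::= ε: FIRST(ε) = {ε}, so it goes in M[T, t] for t ∈ {}; since ε ∈ FIRST, also for every t ∈ FOLLOW(T) = {$, a, x}.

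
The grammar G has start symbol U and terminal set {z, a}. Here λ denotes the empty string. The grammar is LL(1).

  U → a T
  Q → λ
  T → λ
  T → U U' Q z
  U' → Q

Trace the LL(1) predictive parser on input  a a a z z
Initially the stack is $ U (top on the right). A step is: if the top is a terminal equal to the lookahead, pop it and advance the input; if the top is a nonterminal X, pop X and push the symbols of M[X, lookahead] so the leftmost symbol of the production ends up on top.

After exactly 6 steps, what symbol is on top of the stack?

U

step 1: stack=$ U  input=a a a z z $  — expand U → a T
step 2: stack=$ T a  input=a a a z z $  — match a
step 3: stack=$ T  input=a a z z $  — expand T → U U' Q z
step 4: stack=$ z Q U' U  input=a a z z $  — expand U → a T
step 5: stack=$ z Q U' T a  input=a a z z $  — match a
step 6: stack=$ z Q U' T  input=a z z $  — expand T → U U' Q z
Stack after step 6: $ z Q U' z Q U' U (top = U).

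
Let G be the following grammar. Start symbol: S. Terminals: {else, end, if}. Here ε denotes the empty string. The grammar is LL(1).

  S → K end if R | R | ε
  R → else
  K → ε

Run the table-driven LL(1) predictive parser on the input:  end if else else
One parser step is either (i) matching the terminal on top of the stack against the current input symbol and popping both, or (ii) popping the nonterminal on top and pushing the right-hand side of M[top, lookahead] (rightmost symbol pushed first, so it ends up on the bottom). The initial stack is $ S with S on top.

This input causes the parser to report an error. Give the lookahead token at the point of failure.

     Stack         Input               Action
  1  $ S           end if else else $  expand S → K end if R
  2  $ R if end K  end if else else $  expand K → ε
  3  $ R if end    end if else else $  match end
  4  $ R if        if else else $      match if
  5  $ R           else else $         expand R → else
  6  $ else        else else $         match else
  7  $             else $              error: stack empty but input remains

else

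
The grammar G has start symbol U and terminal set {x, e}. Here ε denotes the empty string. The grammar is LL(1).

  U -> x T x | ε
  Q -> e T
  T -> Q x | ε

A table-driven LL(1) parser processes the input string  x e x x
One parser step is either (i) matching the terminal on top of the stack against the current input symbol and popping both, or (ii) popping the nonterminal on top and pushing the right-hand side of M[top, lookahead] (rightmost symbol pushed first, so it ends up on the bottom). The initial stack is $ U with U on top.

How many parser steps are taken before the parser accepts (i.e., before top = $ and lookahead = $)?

8

step 1: stack=$ U  input=x e x x $  — expand U -> x T x
step 2: stack=$ x T x  input=x e x x $  — match x
step 3: stack=$ x T  input=e x x $  — expand T -> Q x
step 4: stack=$ x x Q  input=e x x $  — expand Q -> e T
step 5: stack=$ x x T e  input=e x x $  — match e
step 6: stack=$ x x T  input=x x $  — expand T -> ε
step 7: stack=$ x x  input=x x $  — match x
step 8: stack=$ x  input=x $  — match x
Accept reached after 8 steps.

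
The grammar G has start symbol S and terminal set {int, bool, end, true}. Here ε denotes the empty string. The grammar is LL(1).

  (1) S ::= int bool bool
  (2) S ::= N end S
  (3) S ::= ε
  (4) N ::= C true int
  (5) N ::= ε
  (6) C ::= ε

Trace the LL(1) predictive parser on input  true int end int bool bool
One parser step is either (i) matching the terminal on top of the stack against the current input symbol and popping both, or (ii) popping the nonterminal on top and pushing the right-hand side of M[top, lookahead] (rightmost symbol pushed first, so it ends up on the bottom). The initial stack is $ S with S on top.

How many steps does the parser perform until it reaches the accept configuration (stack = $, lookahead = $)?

      Stack               Input                         Action
   1  $ S                 true int end int bool bool $  expand S ::= N end S
   2  $ S end N           true int end int bool bool $  expand N ::= C true int
   3  $ S end int true C  true int end int bool bool $  expand C ::= ε
   4  $ S end int true    true int end int bool bool $  match true
   5  $ S end int         int end int bool bool $       match int
   6  $ S end             end int bool bool $           match end
   7  $ S                 int bool bool $               expand S ::= int bool bool
   8  $ bool bool int     int bool bool $               match int
   9  $ bool bool         bool bool $                   match bool
  10  $ bool              bool $                        match bool
Accept reached after 10 steps.

10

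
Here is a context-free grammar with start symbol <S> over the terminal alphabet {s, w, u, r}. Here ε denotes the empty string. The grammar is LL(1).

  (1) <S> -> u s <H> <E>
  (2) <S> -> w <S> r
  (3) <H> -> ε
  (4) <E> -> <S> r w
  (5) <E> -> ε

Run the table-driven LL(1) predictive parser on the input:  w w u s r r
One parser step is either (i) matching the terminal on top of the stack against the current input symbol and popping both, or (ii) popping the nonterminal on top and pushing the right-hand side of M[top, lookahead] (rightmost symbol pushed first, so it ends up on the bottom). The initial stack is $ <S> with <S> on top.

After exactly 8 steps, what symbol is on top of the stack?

     Stack              Input          Action
  1  $ <S>              w w u s r r $  expand <S> -> w <S> r
  2  $ r <S> w          w w u s r r $  match w
  3  $ r <S>            w u s r r $    expand <S> -> w <S> r
  4  $ r r <S> w        w u s r r $    match w
  5  $ r r <S>          u s r r $      expand <S> -> u s <H> <E>
  6  $ r r <E> <H> s u  u s r r $      match u
  7  $ r r <E> <H> s    s r r $        match s
  8  $ r r <E> <H>      r r $          expand <H> -> ε
Stack after step 8: $ r r <E> (top = <E>).

<E>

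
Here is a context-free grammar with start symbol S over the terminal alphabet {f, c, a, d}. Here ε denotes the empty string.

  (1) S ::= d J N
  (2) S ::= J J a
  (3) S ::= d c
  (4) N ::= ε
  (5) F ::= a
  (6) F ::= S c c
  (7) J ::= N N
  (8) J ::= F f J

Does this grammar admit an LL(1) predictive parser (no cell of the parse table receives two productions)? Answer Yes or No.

FIRST(S) = {a, d}
FIRST(N) = {ε}
FIRST(F) = {a, d}
FIRST(J) = {ε, a, d}
FOLLOW(S) = {$, c}
FOLLOW(N) = {$, a, c, d}
FOLLOW(F) = {f}
FOLLOW(J) = {$, a, c, d}
Cell M[F, a] receives both F ::= a and F ::= S c c — the grammar is not LL(1).

No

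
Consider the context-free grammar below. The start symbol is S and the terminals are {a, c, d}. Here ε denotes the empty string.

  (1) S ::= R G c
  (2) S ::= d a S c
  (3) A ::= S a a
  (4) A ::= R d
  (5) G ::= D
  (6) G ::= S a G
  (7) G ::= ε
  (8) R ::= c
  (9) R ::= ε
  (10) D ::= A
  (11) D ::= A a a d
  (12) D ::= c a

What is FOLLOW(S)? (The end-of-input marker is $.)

{$, a, c}

FIRST(R): from R::=c we get {c}; from R::=ε we get {ε}. So FIRST(R) = {ε, c}.
FIRST(S): from S::=R G c we get {c, d}; from S::=d a S c we get {d}. So FIRST(S) = {c, d}.
FIRST(A): from A::=S a a we get {c, d}; from A::=R d we get {c, d}. So FIRST(A) = {c, d}.
FIRST(D): from D::=A we get {c, d}; from D::=A a a d we get {c, d}; from D::=c a we get {c}. So FIRST(D) = {c, d}.
FIRST(G): from G::=D we get {c, d}; from G::=S a G we get {c, d}; from G::=ε we get {ε}. So FIRST(G) = {ε, c, d}.
FOLLOW(S) includes $ since S is the start symbol.
FOLLOW(S): in S::=d a S c, S is followed by c with FIRST {c}; in A::=S a a, S is followed by a a with FIRST {a}; in G::=S a G, S is followed by a G with FIRST {a}. Thus FOLLOW(S) = {$, a, c}.
FOLLOW(G): in S::=R G c, G is followed by c with FIRST {c}; in G::=S a G, the suffix after G is empty (adds nothing new). Thus FOLLOW(G) = {c}.
FOLLOW(R): in S::=R G c, R is followed by G c with FIRST {c, d}; in A::=R d, R is followed by d with FIRST {d}. Thus FOLLOW(R) = {c, d}.
FOLLOW(D): in G::=D, the suffix after D is empty, so FOLLOW(D) ⊇ FOLLOW(G) = {c}. Thus FOLLOW(D) = {c}.
FOLLOW(A): in D::=A, the suffix after A is empty, so FOLLOW(A) ⊇ FOLLOW(D) = {c}; in D::=A a a d, A is followed by a a d with FIRST {a}. Thus FOLLOW(A) = {a, c}.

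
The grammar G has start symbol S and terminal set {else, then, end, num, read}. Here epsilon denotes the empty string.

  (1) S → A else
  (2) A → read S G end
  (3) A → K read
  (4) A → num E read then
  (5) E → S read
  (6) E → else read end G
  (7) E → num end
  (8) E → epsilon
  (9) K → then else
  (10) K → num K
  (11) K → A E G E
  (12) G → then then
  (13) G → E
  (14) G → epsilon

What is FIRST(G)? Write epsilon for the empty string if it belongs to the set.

FIRST(S) = {num, read, then}  (via A else)
FIRST(E) = {epsilon, else, num, read, then}  (via S read)
FIRST(G) = {epsilon, else, num, read, then}  (via E)
FIRST(A) = {num, read, then}  (via K read)
FIRST(K) = {num, read, then}  (via A E G E)

{epsilon, else, num, read, then}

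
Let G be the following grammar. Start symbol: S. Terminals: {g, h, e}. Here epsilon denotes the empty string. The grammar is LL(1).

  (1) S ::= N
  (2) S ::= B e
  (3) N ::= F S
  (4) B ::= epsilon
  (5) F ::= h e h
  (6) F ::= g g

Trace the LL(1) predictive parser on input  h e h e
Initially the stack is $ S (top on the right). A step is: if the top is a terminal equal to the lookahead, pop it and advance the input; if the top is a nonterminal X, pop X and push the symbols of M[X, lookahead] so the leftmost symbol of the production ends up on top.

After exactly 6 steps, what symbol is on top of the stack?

     Stack      Input      Action
  1  $ S        h e h e $  expand S ::= N
  2  $ N        h e h e $  expand N ::= F S
  3  $ S F      h e h e $  expand F ::= h e h
  4  $ S h e h  h e h e $  match h
  5  $ S h e    e h e $    match e
  6  $ S h      h e $      match h
Stack after step 6: $ S (top = S).

S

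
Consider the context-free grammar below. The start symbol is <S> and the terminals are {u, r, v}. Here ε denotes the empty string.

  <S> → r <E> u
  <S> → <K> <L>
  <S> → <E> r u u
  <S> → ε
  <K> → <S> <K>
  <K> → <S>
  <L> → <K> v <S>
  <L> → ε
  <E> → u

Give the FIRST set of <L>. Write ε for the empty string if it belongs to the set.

{ε, r, u, v}

FIRST(<E>): from <E>→u we get {u}. So FIRST(<E>) = {u}.
FIRST(<S>): from <S>→r <E> u we get {r}; from <S>→<K> <L> we get {ε, r, u, v}; from <S>→<E> r u u we get {u}; from <S>→ε we get {ε}. So FIRST(<S>) = {ε, r, u, v}.
FIRST(<K>): from <K>→<S> <K> we get {ε, r, u, v}; from <K>→<S> we get {ε, r, u, v}. So FIRST(<K>) = {ε, r, u, v}.
FIRST(<L>): from <L>→<K> v <S> we get {r, u, v}; from <L>→ε we get {ε}. So FIRST(<L>) = {ε, r, u, v}.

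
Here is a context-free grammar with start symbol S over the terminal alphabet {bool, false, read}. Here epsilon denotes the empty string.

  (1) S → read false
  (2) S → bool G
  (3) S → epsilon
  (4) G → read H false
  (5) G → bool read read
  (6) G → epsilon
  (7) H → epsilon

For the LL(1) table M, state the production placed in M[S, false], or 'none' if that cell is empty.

none

FIRST(S) = {epsilon, bool, read}
FIRST(G) = {epsilon, bool, read}
FIRST(H) = {epsilon}
FOLLOW(S) includes $ since S is the start symbol.
FOLLOW(S): S appears on no right-hand side. Thus FOLLOW(S) = {$}.
For S → read false: FIRST(read false) = {read}, so it goes in M[S, t] for t ∈ {read}.
For S → bool G: FIRST(bool G) = {bool}, so it goes in M[S, t] for t ∈ {bool}.
For S → epsilon: FIRST(epsilon) = {epsilon}, so it goes in M[S, t] for t ∈ {}; since epsilon ∈ FIRST, also for every t ∈ FOLLOW(S) = {$}.
None of these place a production in M[S, false].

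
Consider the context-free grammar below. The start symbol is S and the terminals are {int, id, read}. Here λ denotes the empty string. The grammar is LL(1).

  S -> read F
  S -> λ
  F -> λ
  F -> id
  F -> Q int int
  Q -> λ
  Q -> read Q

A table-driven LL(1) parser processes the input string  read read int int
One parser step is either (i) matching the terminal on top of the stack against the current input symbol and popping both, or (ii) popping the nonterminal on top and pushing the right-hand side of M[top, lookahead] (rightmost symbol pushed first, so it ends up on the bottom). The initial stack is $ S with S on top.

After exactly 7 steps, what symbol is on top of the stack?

     Stack             Input                Action
  1  $ S               read read int int $  expand S -> read F
  2  $ F read          read read int int $  match read
  3  $ F               read int int $       expand F -> Q int int
  4  $ int int Q       read int int $       expand Q -> read Q
  5  $ int int Q read  read int int $       match read
  6  $ int int Q       int int $            expand Q -> λ
  7  $ int int         int int $            match int
Stack after step 7: $ int (top = int).

int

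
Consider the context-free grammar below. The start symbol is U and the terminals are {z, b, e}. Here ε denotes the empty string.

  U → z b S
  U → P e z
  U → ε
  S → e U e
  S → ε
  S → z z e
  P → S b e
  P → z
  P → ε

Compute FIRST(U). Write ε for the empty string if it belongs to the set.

FIRST(S): from S→e U e we get {e}; from S→ε we get {ε}; from S→z z e we get {z}. So FIRST(S) = {ε, e, z}.
FIRST(P): from P→S b e we get {b, e, z}; from P→z we get {z}; from P→ε we get {ε}. So FIRST(P) = {ε, b, e, z}.
FIRST(U): from U→z b S we get {z}; from U→P e z we get {b, e, z}; from U→ε we get {ε}. So FIRST(U) = {ε, b, e, z}.

{ε, b, e, z}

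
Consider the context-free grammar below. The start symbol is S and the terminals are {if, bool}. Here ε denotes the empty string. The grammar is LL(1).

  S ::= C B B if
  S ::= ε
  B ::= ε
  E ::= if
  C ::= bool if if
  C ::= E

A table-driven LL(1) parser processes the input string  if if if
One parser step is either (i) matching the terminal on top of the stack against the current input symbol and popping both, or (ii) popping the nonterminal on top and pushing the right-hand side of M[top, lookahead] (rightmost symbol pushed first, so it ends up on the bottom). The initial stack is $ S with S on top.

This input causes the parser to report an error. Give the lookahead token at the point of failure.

if

step 1: stack=$ S  input=if if if $  — expand S ::= C B B if
step 2: stack=$ if B B C  input=if if if $  — expand C ::= E
step 3: stack=$ if B B E  input=if if if $  — expand E ::= if
step 4: stack=$ if B B if  input=if if if $  — match if
step 5: stack=$ if B B  input=if if $  — expand B ::= ε
step 6: stack=$ if B  input=if if $  — expand B ::= ε
step 7: stack=$ if  input=if if $  — match if
step 8: stack=$  input=if $  — error: stack empty but input remains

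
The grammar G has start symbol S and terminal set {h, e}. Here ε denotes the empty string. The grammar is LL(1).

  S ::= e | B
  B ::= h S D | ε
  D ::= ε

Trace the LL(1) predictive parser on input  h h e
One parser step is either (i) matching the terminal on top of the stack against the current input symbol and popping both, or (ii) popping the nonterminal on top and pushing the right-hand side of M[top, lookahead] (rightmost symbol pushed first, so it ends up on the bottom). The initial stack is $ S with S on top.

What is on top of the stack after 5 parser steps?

     Stack    Input    Action
  1  $ S      h h e $  expand S ::= B
  2  $ B      h h e $  expand B ::= h S D
  3  $ D S h  h h e $  match h
  4  $ D S    h e $    expand S ::= B
  5  $ D B    h e $    expand B ::= h S D
Stack after step 5: $ D D S h (top = h).

h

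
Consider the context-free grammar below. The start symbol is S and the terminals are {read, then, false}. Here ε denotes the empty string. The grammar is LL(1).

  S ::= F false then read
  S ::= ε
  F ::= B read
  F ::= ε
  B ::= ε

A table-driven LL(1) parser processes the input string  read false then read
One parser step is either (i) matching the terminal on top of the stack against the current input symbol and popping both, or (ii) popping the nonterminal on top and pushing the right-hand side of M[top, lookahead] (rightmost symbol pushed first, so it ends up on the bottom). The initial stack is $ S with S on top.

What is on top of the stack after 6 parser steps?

step 1: stack=$ S  input=read false then read $  — expand S ::= F false then read
step 2: stack=$ read then false F  input=read false then read $  — expand F ::= B read
step 3: stack=$ read then false read B  input=read false then read $  — expand B ::= ε
step 4: stack=$ read then false read  input=read false then read $  — match read
step 5: stack=$ read then false  input=false then read $  — match false
step 6: stack=$ read then  input=then read $  — match then
Stack after step 6: $ read (top = read).

read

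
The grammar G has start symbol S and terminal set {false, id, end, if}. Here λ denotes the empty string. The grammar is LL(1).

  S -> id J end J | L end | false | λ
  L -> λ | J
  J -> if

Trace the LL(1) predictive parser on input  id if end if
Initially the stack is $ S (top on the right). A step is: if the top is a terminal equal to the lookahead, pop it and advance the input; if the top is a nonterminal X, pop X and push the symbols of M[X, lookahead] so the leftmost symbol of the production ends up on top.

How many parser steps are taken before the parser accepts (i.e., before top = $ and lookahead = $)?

     Stack         Input           Action
  1  $ S           id if end if $  expand S -> id J end J
  2  $ J end J id  id if end if $  match id
  3  $ J end J     if end if $     expand J -> if
  4  $ J end if    if end if $     match if
  5  $ J end       end if $        match end
  6  $ J           if $            expand J -> if
  7  $ if          if $            match if
Accept reached after 7 steps.

7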